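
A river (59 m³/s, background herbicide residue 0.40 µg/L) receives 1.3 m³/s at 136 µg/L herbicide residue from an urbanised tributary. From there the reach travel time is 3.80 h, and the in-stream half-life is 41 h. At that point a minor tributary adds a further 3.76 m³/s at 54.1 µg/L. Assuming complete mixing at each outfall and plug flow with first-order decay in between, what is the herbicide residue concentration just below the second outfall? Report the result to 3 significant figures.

6.11 µg/L

Conservation of mass: C = (59.00·0.4000 + 1.300·136.0) / 60.30 = 200.4/60.30 = 3.323 µg/L; combined flow 60.30 m³/s.
Half-life 41 h → k = ln 2 / 41 = 0.01691 h⁻¹ = 0.4057 d⁻¹.
First-order decay: C = 3.323·exp(−k·t) = 3.323·0.9378 = 3.117 µg/L.
Second outfall: C = (60.30·3.117 + 3.760·54.10)/64.06 = 6.109 µg/L.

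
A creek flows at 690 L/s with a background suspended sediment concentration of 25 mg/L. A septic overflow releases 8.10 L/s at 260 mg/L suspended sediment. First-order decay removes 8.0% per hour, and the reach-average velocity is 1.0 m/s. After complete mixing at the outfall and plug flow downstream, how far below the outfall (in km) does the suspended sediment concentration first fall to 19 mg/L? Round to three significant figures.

16.3 km

Mass balance: C = (690.0·25.00 + 8.100·260.0) / 698.1 = 19360/698.1 = 27.73 mg/L.
8.0%/h lost → k = −ln(1 − 0.08) = 0.08338 h⁻¹.
Set 27.73·exp(−k·t) = 19 → t = ln(27.73/19)/k = 16320 s = 4.533 h.
Distance = v·t = 1.0·16320 = 16320 m = 16.32 km.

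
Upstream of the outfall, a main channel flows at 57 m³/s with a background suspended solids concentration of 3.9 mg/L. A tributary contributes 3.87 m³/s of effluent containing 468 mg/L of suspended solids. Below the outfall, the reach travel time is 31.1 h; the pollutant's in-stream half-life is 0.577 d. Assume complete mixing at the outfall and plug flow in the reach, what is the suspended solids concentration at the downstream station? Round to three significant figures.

7.04 mg/L

Mass balance: C = (57.00·3.900 + 3.870·468.0) / 60.87 = 2033/60.87 = 33.41 mg/L.
Half-life 0.577 d → k = ln 2 / 0.577 = 1.201 d⁻¹.
Decay over the reach: 33.41·exp(−kt) = 33.41·0.2108 = 7.043 mg/L.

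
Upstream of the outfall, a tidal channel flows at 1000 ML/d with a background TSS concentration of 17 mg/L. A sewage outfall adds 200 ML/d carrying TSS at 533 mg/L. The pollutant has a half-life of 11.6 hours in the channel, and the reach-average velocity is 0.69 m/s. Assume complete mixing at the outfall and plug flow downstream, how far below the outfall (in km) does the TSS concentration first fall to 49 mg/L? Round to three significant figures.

After mixing, C = (1000·17.00 + 200.0·533.0) / 1200 = 123600/1200 = 103.0 mg/L.
Half-life 11.6 h → k = ln 2 / 11.6 = 0.05975 h⁻¹ = 1.434 d⁻¹.
Set 103.0·exp(−k·t) = 49 → t = ln(103.0/49)/k = 44760 s = 12.43 h.
Distance = v·t = 0.69·44760 = 30880 m = 30.88 km.

30.9 km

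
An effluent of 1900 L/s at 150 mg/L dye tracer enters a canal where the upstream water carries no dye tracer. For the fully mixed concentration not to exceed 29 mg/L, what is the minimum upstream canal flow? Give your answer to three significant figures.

7930 L/s

Set C_mix = 29: (Q·0 + 1900·150.0) / (Q + 1900) = 29
→ Q = 1900·(150.0 − 29)/(29 − 0) = 7928 L/s.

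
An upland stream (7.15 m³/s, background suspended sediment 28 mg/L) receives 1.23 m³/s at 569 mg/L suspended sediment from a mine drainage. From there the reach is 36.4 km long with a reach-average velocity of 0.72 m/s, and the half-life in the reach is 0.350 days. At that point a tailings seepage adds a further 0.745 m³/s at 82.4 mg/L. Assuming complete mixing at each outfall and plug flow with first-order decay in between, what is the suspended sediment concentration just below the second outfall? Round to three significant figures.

Mass balance: C = (7.150·28.00 + 1.230·569.0) / 8.380 = 900.1/8.380 = 107.4 mg/L; combined flow 8.380 m³/s.
Travel time t = 36.4·1000 / 0.72 = 50560 s = 14.04 h.
Half-life 0.350 d → k = ln 2 / 0.350 = 1.980 d⁻¹.
After decay, C = 107.4 × e^(−kt) = 107.4 × 0.3139 = 33.71 mg/L.
Second outfall: C = (8.380·33.71 + 0.7450·82.40)/9.125 = 37.69 mg/L.

37.7 mg/L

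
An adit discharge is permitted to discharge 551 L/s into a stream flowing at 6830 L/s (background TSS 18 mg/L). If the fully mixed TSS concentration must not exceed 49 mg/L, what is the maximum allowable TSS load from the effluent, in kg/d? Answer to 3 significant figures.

Mass balance at the limit: 6830·18.00 + 551.0·Cₑ = 7381·49 → Cₑ = 433.3 mg/L.
551.0 L/s = 0.5510 m³/s. Load = 0.5510 m³/s × 433.3 g/m³ × 86 400 s/d = 20630 kg/d.

20600 kg/d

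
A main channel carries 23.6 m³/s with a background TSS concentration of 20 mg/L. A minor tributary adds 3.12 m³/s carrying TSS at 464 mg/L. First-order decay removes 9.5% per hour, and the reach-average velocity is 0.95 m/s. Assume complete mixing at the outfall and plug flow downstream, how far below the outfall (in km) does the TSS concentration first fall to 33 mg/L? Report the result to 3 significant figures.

Mixed concentration C = ΣQC/ΣQ = (23.60·20.00 + 3.120·464.0) / 26.72 = 1920/26.72 = 71.84 mg/L.
9.5%/h lost → k = −ln(1 − 0.095) = 0.09982 h⁻¹.
Set 71.84·exp(−k·t) = 33 → t = ln(71.84/33)/k = 28060 s = 7.794 h.
Distance = v·t = 0.95·28060 = 26660 m = 26.66 km.

26.7 km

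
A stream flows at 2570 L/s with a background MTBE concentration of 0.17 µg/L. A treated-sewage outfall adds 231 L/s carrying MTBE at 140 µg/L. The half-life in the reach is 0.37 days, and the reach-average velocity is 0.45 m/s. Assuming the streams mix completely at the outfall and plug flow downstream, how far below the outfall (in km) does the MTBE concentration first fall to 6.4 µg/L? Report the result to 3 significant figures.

Mass balance: C = (2570·0.1700 + 231.0·140.0) / 2801 = 32780/2801 = 11.70 µg/L.
Half-life 0.37 d → k = ln 2 / 0.37 = 1.873 d⁻¹.
Set 11.70·exp(−k·t) = 6.4 → t = ln(11.70/6.4)/k = 27830 s = 7.731 h.
Distance = v·t = 0.45·27830 = 12520 m = 12.52 km.

12.5 km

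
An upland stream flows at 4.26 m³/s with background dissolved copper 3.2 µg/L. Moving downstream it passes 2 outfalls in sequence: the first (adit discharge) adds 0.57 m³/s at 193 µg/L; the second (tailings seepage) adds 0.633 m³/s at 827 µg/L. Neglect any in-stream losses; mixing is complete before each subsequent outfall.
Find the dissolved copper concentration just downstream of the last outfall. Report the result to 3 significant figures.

118 µg/L

Below outfall 1: Q → 4.830 m³/s, C = (4.260·3.200 + 0.5700·193.0)/4.830 = 25.60 µg/L.
Below outfall 2: Q → 5.463 m³/s, C = (4.830·25.60 + 0.6330·827.0)/5.463 = 118.5 µg/L.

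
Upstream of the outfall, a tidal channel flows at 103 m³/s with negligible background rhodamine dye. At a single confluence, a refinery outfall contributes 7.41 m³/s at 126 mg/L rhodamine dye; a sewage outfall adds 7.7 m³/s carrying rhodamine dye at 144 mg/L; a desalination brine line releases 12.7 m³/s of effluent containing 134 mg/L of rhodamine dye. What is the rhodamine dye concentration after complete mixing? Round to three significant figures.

28.6 mg/L

Flow-weighted average: C = (103.0·0 + 7.410·126.0 + 7.700·144.0 + 12.70·134.0) / 130.8 = 3744/130.8 = 28.62 mg/L.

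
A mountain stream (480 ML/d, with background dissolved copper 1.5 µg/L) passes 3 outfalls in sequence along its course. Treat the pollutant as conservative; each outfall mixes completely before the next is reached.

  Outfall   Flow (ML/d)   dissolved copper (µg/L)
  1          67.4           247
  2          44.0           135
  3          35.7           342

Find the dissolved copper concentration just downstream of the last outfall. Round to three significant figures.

56.6 µg/L

Below outfall 1: Q → 547.4 ML/d, C = (480.0·1.500 + 67.40·247.0)/547.4 = 31.73 µg/L.
Below outfall 2: Q → 591.4 ML/d, C = (547.4·31.73 + 44.00·135.0)/591.4 = 39.41 µg/L.
Below outfall 3: Q → 627.1 ML/d, C = (591.4·39.41 + 35.70·342.0)/627.1 = 56.64 µg/L.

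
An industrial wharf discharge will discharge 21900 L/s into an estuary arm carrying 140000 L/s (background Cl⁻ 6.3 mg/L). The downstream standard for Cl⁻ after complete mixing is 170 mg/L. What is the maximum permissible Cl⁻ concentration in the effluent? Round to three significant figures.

1220 mg/L

At the limit, (Qr·Cr + Qe·Cₑ)/(Qr + Qe) = 170:
Cₑ = (161900·170 − 140000·6.300) / 21900 = 1216 mg/L.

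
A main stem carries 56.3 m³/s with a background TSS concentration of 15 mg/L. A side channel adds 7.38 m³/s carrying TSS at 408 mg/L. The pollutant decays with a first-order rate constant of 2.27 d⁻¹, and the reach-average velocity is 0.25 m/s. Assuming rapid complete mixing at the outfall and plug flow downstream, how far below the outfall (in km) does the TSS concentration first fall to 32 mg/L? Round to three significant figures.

6.07 km

Conservation of mass: C = (56.30·15.00 + 7.380·408.0) / 63.68 = 3856/63.68 = 60.55 mg/L.
Set 60.55·exp(−k·t) = 32 → t = ln(60.55/32)/k = 24270 s = 6.742 h.
Distance = v·t = 0.25·24270 = 6068 m = 6.068 km.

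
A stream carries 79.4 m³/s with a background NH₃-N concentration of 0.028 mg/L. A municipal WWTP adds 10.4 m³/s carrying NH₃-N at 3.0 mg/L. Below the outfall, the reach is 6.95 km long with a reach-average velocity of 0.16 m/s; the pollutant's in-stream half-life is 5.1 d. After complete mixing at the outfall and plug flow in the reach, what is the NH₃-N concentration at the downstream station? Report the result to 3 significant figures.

0.348 mg/L

Conservation of mass: C = (79.40·0.02800 + 10.40·3.000) / 89.80 = 33.42/89.80 = 0.3722 mg/L.
Travel time t = 6.95·1000 / 0.16 = 43440 s = 12.07 h.
Half-life 5.1 d → k = ln 2 / 5.1 = 0.1359 d⁻¹.
Applying C = C₀e^(−kt): 0.3722 × 0.9340 = 0.3476 mg/L.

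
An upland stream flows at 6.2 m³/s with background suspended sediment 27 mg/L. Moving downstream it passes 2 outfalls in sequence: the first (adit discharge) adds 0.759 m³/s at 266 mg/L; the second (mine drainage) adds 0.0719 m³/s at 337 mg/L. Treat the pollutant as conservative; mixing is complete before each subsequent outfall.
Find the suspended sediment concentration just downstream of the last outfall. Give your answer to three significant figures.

After outfall 1: Q = 6.200 + 0.7590 = 6.959 m³/s; C = (6.200·27.00 + 0.7590·266.0)/6.959 = 53.07 mg/L.
After outfall 2: Q = 6.959 + 0.07190 = 7.031 m³/s; C = (6.959·53.07 + 0.07190·337.0)/7.031 = 55.97 mg/L.

56.0 mg/L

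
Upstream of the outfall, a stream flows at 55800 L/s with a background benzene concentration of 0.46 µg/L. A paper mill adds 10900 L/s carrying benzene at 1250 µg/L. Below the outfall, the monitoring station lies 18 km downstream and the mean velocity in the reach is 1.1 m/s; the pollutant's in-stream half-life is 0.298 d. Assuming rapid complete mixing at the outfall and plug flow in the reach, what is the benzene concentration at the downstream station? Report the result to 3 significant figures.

132 µg/L

Mixed concentration C = ΣQC/ΣQ = (55800·0.4600 + 10900·1250) / 66700 = 13650000/66700 = 204.7 µg/L.
Travel time t = 18·1000 / 1.1 = 16360 s = 4.545 h.
Half-life 0.298 d → k = ln 2 / 0.298 = 2.326 d⁻¹.
After decay, C = 204.7 × e^(−kt) = 204.7 × 0.6437 = 131.7 µg/L.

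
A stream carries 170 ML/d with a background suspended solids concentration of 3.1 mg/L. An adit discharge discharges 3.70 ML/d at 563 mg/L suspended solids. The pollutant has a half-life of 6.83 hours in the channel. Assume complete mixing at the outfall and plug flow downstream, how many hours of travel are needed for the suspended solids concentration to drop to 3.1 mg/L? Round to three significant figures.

Mixed concentration C = ΣQC/ΣQ = (170.0·3.100 + 3.700·563.0) / 173.7 = 2610/173.7 = 15.03 mg/L.
Half-life 6.83 h → k = ln 2 / 6.83 = 0.1015 h⁻¹ = 2.436 d⁻¹.
15.03·exp(−k·t) = 3.1 → t = ln(15.03/3.1)/k = 55990 s = 15.55 h.

15.6 h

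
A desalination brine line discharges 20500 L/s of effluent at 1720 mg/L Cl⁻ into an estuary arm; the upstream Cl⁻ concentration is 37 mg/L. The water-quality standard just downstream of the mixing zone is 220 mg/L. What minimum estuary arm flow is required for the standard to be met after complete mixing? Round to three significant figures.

168000 L/s

Set C_mix = 220: (Q·37.00 + 20500·1720) / (Q + 20500) = 220
→ Q = 20500·(1720 − 220)/(220 − 37.00) = 168000 L/s.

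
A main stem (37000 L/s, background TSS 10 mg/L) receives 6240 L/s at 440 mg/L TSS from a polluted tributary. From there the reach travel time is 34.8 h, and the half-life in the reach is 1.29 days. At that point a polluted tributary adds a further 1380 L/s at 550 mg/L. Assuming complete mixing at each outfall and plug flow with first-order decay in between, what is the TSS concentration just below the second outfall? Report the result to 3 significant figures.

49.0 mg/L

Flow-weighted average: C = (37000·10.00 + 6240·440.0) / 43240 = 3116000/43240 = 72.05 mg/L; combined flow 43240 L/s.
Half-life 1.29 d → k = ln 2 / 1.29 = 0.5373 d⁻¹.
Decay over the reach: 72.05·exp(−kt) = 72.05·0.4588 = 33.06 mg/L.
At the second outfall, C = (43240·33.06 + 1380·550.0) / (43240 + 1380) = 49.05 mg/L.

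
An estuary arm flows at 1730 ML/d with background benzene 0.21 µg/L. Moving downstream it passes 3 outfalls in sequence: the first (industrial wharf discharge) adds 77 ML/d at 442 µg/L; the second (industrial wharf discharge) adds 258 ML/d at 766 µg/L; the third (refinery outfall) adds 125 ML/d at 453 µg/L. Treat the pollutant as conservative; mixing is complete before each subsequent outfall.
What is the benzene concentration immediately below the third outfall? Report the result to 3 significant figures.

132 µg/L

After outfall 1: Q = 1730 + 77.00 = 1807 ML/d; C = (1730·0.2100 + 77.00·442.0)/1807 = 19.04 µg/L.
After outfall 2: Q = 1807 + 258.0 = 2065 ML/d; C = (1807·19.04 + 258.0·766.0)/2065 = 112.4 µg/L.
After outfall 3: Q = 2065 + 125.0 = 2190 ML/d; C = (2065·112.4 + 125.0·453.0)/2190 = 131.8 µg/L.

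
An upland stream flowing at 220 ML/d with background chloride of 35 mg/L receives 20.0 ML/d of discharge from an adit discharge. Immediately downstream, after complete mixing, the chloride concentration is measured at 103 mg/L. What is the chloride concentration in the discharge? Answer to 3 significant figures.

851 mg/L

Mass balance: 220.0·35.00 + 20.00·Cₑ = 240.0·103.0
→ Cₑ = (240.0·103.0 − 220.0·35.00) / 20.00 = 851.0 mg/L.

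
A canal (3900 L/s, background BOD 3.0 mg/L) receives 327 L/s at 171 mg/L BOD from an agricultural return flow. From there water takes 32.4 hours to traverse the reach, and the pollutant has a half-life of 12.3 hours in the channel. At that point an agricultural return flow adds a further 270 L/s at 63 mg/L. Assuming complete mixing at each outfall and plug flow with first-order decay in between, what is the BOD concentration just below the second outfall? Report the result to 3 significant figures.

6.20 mg/L

After mixing, C = (3900·3.000 + 327.0·171.0) / 4227 = 67620/4227 = 16.00 mg/L; combined flow 4227 L/s.
Half-life 12.3 h → k = ln 2 / 12.3 = 0.05635 h⁻¹ = 1.352 d⁻¹.
Decay over the reach: 16.00·exp(−kt) = 16.00·0.1611 = 2.577 mg/L.
At the second outfall, C = (4227·2.577 + 270.0·63.00) / (4227 + 270.0) = 6.205 mg/L.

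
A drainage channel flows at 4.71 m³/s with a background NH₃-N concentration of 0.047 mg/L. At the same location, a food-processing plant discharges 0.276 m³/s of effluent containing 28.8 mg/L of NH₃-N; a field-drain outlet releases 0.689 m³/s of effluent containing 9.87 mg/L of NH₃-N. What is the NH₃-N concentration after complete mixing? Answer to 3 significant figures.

2.64 mg/L

After mixing, C = (4.710·0.04700 + 0.2760·28.80 + 0.6890·9.870) / 5.675 = 14.97/5.675 = 2.638 mg/L.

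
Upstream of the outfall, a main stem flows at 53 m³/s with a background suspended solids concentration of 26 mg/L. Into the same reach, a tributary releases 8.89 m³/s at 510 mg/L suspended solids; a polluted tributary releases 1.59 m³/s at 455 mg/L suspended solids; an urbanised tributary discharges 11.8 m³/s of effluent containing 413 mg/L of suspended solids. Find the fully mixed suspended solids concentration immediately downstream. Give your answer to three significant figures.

153 mg/L

Mass balance: C = (53.00·26.00 + 8.890·510.0 + 1.590·455.0 + 11.80·413.0) / 75.28 = 11510/75.28 = 152.9 mg/L.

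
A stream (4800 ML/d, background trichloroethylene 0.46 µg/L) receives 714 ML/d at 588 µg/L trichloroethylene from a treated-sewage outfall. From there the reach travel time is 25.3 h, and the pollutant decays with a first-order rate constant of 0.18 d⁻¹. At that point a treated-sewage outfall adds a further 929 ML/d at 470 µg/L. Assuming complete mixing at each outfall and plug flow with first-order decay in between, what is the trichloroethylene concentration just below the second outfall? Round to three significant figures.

Flow-weighted average: C = (4800·0.4600 + 714.0·588.0) / 5514 = 422000/5514 = 76.54 µg/L; combined flow 5514 ML/d.
After decay, C = 76.54 × e^(−kt) = 76.54 × 0.8272 = 63.31 µg/L.
Second outfall: C = (5514·63.31 + 929.0·470.0)/6443 = 122.0 µg/L.

122 µg/L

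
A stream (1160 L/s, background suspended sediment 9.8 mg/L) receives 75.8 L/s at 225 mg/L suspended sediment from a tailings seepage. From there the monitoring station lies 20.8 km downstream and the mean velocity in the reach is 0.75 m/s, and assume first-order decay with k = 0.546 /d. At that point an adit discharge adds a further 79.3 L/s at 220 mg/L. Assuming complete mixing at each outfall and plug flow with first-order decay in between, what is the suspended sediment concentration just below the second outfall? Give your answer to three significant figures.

31.4 mg/L

Mass balance: C = (1160·9.800 + 75.80·225.0) / 1236 = 28420/1236 = 23.00 mg/L; combined flow 1236 L/s.
Travel time t = 20.8·1000 / 0.75 = 27730 s = 7.704 h.
First-order decay: C = 23.00·exp(−k·t) = 23.00·0.8392 = 19.30 mg/L.
Second outfall: C = (1236·19.30 + 79.30·220.0)/1315 = 31.40 mg/L.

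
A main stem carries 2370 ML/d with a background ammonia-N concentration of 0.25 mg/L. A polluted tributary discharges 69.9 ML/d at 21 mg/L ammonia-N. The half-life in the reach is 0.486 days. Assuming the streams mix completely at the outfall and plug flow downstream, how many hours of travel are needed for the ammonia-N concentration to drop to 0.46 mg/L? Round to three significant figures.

10.2 h

Mass balance: C = (2370·0.2500 + 69.90·21.00) / 2440 = 2060/2440 = 0.8445 mg/L.
Half-life 0.486 d → k = ln 2 / 0.486 = 1.426 d⁻¹.
0.8445·exp(−k·t) = 0.46 → t = ln(0.8445/0.46)/k = 36800 s = 10.22 h.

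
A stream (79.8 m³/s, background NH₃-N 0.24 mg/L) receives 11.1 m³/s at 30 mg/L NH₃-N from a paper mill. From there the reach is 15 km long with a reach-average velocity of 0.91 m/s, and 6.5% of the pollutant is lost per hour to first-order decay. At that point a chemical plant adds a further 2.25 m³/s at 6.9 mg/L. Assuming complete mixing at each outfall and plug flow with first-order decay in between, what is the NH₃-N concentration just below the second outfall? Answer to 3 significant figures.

2.95 mg/L

Mass balance: C = (79.80·0.2400 + 11.10·30.00) / 90.90 = 352.2/90.90 = 3.874 mg/L; combined flow 90.90 m³/s.
Travel time t = 15·1000 / 0.91 = 16480 s = 4.579 h.
6.5%/h lost → k = −ln(1 − 0.065) = 0.06721 h⁻¹.
Applying C = C₀e^(−kt): 3.874 × 0.7351 = 2.848 mg/L.
Second outfall: C = (90.90·2.848 + 2.250·6.900)/93.15 = 2.946 mg/L.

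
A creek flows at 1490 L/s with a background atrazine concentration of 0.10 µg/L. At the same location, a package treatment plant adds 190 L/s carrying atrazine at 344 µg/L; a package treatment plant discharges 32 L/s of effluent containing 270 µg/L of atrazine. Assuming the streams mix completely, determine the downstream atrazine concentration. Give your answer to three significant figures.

43.3 µg/L

Mass balance: C = (1490·0.1000 + 190.0·344.0 + 32.00·270.0) / 1712 = 74150/1712 = 43.31 µg/L.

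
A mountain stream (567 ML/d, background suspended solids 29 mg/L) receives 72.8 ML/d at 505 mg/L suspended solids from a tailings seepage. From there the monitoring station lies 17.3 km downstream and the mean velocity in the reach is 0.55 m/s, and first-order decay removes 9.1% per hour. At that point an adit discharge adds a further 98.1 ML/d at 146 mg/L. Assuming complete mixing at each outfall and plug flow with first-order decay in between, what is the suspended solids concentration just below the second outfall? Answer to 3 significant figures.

Flow-weighted average: C = (567.0·29.00 + 72.80·505.0) / 639.8 = 53210/639.8 = 83.16 mg/L; combined flow 639.8 ML/d.
Travel time t = 17.3·1000 / 0.55 = 31450 s = 8.737 h.
9.1%/h lost → k = −ln(1 − 0.091) = 0.09541 h⁻¹.
Decay over the reach: 83.16·exp(−kt) = 83.16·0.4345 = 36.13 mg/L.
Second outfall: C = (639.8·36.13 + 98.10·146.0)/737.9 = 50.74 mg/L.

50.7 mg/L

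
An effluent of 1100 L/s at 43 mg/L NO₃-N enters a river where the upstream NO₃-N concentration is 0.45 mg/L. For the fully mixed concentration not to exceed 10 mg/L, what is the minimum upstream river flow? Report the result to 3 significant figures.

Set C_mix = 10: (Q·0.4500 + 1100·43.00) / (Q + 1100) = 10
→ Q = 1100·(43.00 − 10)/(10 − 0.4500) = 3801 L/s.

3800 L/s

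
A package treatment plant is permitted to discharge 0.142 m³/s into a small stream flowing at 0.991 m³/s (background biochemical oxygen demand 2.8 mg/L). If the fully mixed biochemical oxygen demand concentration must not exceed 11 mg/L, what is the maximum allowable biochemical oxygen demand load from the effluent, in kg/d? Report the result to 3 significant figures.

Mass balance at the limit: 0.9910·2.800 + 0.1420·Cₑ = 1.133·11 → Cₑ = 68.23 mg/L.
Load = 0.1420 m³/s × 68.23 g/m³ × 86 400 s/d = 837.1 kg/d.

837 kg/d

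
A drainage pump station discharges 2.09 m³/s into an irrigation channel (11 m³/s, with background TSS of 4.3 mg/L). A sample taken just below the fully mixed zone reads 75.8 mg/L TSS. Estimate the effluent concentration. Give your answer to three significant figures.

Mass balance: 11.00·4.300 + 2.090·Cₑ = 13.09·75.80
→ Cₑ = (13.09·75.80 − 11.00·4.300) / 2.090 = 452.1 mg/L.

452 mg/L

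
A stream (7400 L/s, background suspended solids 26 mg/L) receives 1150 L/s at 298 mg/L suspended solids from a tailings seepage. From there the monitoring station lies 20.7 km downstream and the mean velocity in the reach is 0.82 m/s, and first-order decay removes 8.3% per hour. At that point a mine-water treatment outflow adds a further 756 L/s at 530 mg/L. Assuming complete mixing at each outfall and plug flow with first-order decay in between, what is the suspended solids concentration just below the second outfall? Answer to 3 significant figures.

74.4 mg/L

After mixing, C = (7400·26.00 + 1150·298.0) / 8550 = 535100/8550 = 62.58 mg/L; combined flow 8550 L/s.
Travel time t = 20.7·1000 / 0.82 = 25240 s = 7.012 h.
8.3%/h lost → k = −ln(1 − 0.083) = 0.08665 h⁻¹.
Decay over the reach: 62.58·exp(−kt) = 62.58·0.5447 = 34.09 mg/L.
Second outfall: C = (8550·34.09 + 756.0·530.0)/9306 = 74.37 mg/L.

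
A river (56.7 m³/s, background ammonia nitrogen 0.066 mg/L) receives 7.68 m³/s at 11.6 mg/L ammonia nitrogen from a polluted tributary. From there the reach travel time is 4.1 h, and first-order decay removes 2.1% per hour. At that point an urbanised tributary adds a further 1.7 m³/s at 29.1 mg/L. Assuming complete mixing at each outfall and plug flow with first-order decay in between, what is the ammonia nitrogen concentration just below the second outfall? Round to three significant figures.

After mixing, C = (56.70·0.06600 + 7.680·11.60) / 64.38 = 92.83/64.38 = 1.442 mg/L; combined flow 64.38 m³/s.
2.1%/h lost → k = −ln(1 − 0.021) = 0.02122 h⁻¹.
Applying C = C₀e^(−kt): 1.442 × 0.9167 = 1.322 mg/L.
Second outfall: C = (64.38·1.322 + 1.700·29.10)/66.08 = 2.036 mg/L.

2.04 mg/L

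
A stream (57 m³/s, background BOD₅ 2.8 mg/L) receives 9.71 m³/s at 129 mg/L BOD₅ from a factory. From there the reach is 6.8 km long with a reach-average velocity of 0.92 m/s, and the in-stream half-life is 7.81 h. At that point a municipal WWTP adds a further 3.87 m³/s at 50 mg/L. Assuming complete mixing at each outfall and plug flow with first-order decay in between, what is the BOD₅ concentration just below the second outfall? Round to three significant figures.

Mixed concentration C = ΣQC/ΣQ = (57.00·2.800 + 9.710·129.0) / 66.71 = 1412/66.71 = 21.17 mg/L; combined flow 66.71 m³/s.
Travel time t = 6.8·1000 / 0.92 = 7391 s = 2.053 h.
Half-life 7.81 h → k = ln 2 / 7.81 = 0.08875 h⁻¹ = 2.130 d⁻¹.
First-order decay: C = 21.17·exp(−k·t) = 21.17·0.8334 = 17.64 mg/L.
Second outfall: C = (66.71·17.64 + 3.870·50.00)/70.58 = 19.42 mg/L.

19.4 mg/L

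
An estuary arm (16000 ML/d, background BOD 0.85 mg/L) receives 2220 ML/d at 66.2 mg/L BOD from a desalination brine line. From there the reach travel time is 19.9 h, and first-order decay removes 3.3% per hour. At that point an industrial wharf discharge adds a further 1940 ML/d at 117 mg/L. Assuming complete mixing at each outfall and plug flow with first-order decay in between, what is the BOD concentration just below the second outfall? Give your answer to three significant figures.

15.3 mg/L

Mass balance: C = (16000·0.8500 + 2220·66.20) / 18220 = 160600/18220 = 8.813 mg/L; combined flow 18220 ML/d.
3.3%/h lost → k = −ln(1 − 0.033) = 0.03356 h⁻¹.
Applying C = C₀e^(−kt): 8.813 × 0.5128 = 4.519 mg/L.
At the second outfall, C = (18220·4.519 + 1940·117.0) / (18220 + 1940) = 15.34 mg/L.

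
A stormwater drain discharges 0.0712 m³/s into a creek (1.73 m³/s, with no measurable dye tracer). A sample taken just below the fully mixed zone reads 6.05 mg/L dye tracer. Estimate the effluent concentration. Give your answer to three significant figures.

Mass balance: 1.730·0 + 0.07120·Cₑ = 1.801·6.050
→ Cₑ = (1.801·6.050 − 1.730·0) / 0.07120 = 153.1 mg/L.

153 mg/L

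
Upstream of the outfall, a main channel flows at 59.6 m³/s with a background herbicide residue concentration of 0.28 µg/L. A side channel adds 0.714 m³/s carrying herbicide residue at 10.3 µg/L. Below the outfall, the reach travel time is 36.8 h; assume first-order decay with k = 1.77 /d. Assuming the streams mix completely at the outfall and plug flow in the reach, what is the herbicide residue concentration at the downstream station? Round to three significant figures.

0.0264 µg/L

After mixing, C = (59.60·0.2800 + 0.7140·10.30) / 60.31 = 24.04/60.31 = 0.3986 µg/L.
Decay over the reach: 0.3986·exp(−kt) = 0.3986·0.06627 = 0.02642 µg/L.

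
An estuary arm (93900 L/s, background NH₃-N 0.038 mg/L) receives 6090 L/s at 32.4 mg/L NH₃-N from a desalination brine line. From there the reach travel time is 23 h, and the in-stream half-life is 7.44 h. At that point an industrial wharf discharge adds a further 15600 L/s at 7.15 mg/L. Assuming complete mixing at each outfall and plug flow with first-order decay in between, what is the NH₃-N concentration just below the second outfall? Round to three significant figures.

1.17 mg/L

Conservation of mass: C = (93900·0.03800 + 6090·32.40) / 99990 = 200900/99990 = 2.009 mg/L; combined flow 99990 L/s.
Half-life 7.44 h → k = ln 2 / 7.44 = 0.09316 h⁻¹ = 2.236 d⁻¹.
First-order decay: C = 2.009·exp(−k·t) = 2.009·0.1173 = 0.2357 mg/L.
Second outfall: C = (99990·0.2357 + 15600·7.150)/115600 = 1.169 mg/L.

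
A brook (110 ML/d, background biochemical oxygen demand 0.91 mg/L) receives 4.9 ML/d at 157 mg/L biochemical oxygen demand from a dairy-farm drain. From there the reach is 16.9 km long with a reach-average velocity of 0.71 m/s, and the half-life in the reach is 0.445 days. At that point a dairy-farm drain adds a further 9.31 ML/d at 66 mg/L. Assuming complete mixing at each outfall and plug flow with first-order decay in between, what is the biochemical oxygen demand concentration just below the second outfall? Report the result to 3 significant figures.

9.50 mg/L

Mass balance: C = (110.0·0.9100 + 4.900·157.0) / 114.9 = 869.4/114.9 = 7.567 mg/L; combined flow 114.9 ML/d.
Travel time t = 16.9·1000 / 0.71 = 23800 s = 6.612 h.
Half-life 0.445 d → k = ln 2 / 0.445 = 1.558 d⁻¹.
First-order decay: C = 7.567·exp(−k·t) = 7.567·0.6511 = 4.926 mg/L.
Second outfall: C = (114.9·4.926 + 9.310·66.00)/124.2 = 9.504 mg/L.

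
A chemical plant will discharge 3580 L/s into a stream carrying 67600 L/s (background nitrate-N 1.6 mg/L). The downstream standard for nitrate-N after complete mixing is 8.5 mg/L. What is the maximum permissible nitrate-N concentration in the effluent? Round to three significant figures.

139 mg/L

At the limit, (Qr·Cr + Qe·Cₑ)/(Qr + Qe) = 8.5:
Cₑ = (71180·8.5 − 67600·1.600) / 3580 = 138.8 mg/L.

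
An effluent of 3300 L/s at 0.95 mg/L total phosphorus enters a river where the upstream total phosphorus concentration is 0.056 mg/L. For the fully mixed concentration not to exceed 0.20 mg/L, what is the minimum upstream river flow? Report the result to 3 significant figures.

17200 L/s

Set C_mix = 0.20: (Q·0.05600 + 3300·0.9500) / (Q + 3300) = 0.20
→ Q = 3300·(0.9500 − 0.20)/(0.20 − 0.05600) = 17190 L/s.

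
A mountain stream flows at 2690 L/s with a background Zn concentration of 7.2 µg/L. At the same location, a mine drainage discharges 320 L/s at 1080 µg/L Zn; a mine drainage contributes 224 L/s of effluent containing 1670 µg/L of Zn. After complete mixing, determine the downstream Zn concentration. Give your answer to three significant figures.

After mixing, C = (2690·7.200 + 320.0·1080 + 224.0·1670) / 3234 = 739000/3234 = 228.5 µg/L.

229 µg/L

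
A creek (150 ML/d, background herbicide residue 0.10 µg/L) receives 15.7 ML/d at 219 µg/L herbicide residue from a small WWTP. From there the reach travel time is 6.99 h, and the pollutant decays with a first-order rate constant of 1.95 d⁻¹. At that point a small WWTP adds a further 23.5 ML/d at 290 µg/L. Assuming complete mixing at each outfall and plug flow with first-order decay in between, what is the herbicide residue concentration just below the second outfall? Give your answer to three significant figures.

46.4 µg/L

Flow-weighted average: C = (150.0·0.1000 + 15.70·219.0) / 165.7 = 3453/165.7 = 20.84 µg/L; combined flow 165.7 ML/d.
Decay over the reach: 20.84·exp(−kt) = 20.84·0.5667 = 11.81 µg/L.
Second outfall: C = (165.7·11.81 + 23.50·290.0)/189.2 = 46.36 µg/L.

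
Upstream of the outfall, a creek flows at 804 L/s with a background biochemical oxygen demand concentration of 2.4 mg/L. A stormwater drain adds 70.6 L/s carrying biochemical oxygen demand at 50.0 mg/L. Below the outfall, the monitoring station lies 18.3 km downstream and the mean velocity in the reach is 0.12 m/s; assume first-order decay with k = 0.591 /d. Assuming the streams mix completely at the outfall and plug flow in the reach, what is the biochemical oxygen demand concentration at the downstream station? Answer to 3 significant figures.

Flow-weighted average: C = (804.0·2.400 + 70.60·50.00) / 874.6 = 5460/874.6 = 6.242 mg/L.
Travel time t = 18.3·1000 / 0.12 = 152500 s = 42.36 h.
Decay over the reach: 6.242·exp(−kt) = 6.242·0.3523 = 2.199 mg/L.

2.20 mg/L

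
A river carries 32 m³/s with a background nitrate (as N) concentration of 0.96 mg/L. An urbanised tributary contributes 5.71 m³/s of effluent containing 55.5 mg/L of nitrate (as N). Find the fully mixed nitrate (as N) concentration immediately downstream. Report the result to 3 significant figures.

9.22 mg/L

After mixing, C = (32.00·0.9600 + 5.710·55.50) / 37.71 = 347.6/37.71 = 9.218 mg/L.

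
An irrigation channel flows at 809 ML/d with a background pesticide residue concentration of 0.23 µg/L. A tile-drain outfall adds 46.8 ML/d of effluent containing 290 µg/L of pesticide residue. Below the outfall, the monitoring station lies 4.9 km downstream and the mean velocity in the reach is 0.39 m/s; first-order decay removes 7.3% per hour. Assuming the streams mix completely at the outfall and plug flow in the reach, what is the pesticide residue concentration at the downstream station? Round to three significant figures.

Conservation of mass: C = (809.0·0.2300 + 46.80·290.0) / 855.8 = 13760/855.8 = 16.08 µg/L.
Travel time t = 4.9·1000 / 0.39 = 12560 s = 3.490 h.
7.3%/h lost → k = −ln(1 − 0.073) = 0.07580 h⁻¹.
Applying C = C₀e^(−kt): 16.08 × 0.7676 = 12.34 µg/L.

12.3 µg/L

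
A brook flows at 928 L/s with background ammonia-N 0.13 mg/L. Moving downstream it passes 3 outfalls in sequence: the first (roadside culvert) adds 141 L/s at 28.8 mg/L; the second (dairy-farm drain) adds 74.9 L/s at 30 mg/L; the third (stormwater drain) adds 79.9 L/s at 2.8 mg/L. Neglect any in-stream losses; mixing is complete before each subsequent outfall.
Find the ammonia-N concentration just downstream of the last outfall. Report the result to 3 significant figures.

Outfall 1: combined Q = 1069 L/s; C = (928.0·0.1300 + 141.0·28.80)/1069 = 3.912 mg/L.
Outfall 2: combined Q = 1144 L/s; C = (1069·3.912 + 74.90·30.00)/1144 = 5.620 mg/L.
Outfall 3: combined Q = 1224 L/s; C = (1144·5.620 + 79.90·2.800)/1224 = 5.436 mg/L.

5.44 mg/L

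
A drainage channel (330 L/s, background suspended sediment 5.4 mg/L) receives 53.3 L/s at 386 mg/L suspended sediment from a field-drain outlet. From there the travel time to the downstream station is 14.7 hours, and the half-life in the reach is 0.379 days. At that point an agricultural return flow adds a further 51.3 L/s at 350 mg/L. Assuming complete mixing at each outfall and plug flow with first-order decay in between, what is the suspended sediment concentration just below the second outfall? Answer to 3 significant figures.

Mixed concentration C = ΣQC/ΣQ = (330.0·5.400 + 53.30·386.0) / 383.3 = 22360/383.3 = 58.32 mg/L; combined flow 383.3 L/s.
Half-life 0.379 d → k = ln 2 / 0.379 = 1.829 d⁻¹.
Applying C = C₀e^(−kt): 58.32 × 0.3262 = 19.03 mg/L.
Second outfall: C = (383.3·19.03 + 51.30·350.0)/434.6 = 58.09 mg/L.

58.1 mg/L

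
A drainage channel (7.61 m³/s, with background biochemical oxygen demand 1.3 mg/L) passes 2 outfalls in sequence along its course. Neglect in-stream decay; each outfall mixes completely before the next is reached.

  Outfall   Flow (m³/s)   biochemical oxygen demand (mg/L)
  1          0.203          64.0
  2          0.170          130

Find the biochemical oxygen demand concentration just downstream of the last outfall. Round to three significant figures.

5.64 mg/L

Outfall 1: combined Q = 7.813 m³/s; C = (7.610·1.300 + 0.2030·64.00)/7.813 = 2.929 mg/L.
Outfall 2: combined Q = 7.983 m³/s; C = (7.813·2.929 + 0.1700·130.0)/7.983 = 5.635 mg/L.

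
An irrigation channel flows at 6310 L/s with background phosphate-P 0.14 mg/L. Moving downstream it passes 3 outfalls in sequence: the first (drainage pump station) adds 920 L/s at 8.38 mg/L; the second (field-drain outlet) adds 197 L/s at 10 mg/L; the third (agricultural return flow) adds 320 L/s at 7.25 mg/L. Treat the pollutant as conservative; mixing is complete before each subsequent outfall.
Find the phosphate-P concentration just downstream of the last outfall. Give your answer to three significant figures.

Outfall 1: combined Q = 7230 L/s; C = (6310·0.1400 + 920.0·8.380)/7230 = 1.189 mg/L.
Outfall 2: combined Q = 7427 L/s; C = (7230·1.189 + 197.0·10.00)/7427 = 1.422 mg/L.
Outfall 3: combined Q = 7747 L/s; C = (7427·1.422 + 320.0·7.250)/7747 = 1.663 mg/L.

1.66 mg/L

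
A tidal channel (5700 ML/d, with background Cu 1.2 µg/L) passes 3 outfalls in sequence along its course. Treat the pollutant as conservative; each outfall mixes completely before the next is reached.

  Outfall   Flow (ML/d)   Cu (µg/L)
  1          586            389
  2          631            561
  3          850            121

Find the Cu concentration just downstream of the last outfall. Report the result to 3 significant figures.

89.0 µg/L

Below outfall 1: Q → 6286 ML/d, C = (5700·1.200 + 586.0·389.0)/6286 = 37.35 µg/L.
Below outfall 2: Q → 6917 ML/d, C = (6286·37.35 + 631.0·561.0)/6917 = 85.12 µg/L.
Below outfall 3: Q → 7767 ML/d, C = (6917·85.12 + 850.0·121.0)/7767 = 89.05 µg/L.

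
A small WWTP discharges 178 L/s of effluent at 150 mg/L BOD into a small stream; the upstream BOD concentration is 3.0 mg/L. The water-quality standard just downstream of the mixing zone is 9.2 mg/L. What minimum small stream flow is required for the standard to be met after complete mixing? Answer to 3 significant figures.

4040 L/s

Set C_mix = 9.2: (Q·3.000 + 178.0·150.0) / (Q + 178.0) = 9.2
→ Q = 178.0·(150.0 − 9.2)/(9.2 − 3.000) = 4042 L/s.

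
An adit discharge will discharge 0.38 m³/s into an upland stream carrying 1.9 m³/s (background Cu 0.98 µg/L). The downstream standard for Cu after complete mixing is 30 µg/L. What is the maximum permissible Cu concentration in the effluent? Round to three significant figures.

175 µg/L

At the limit, (Qr·Cr + Qe·Cₑ)/(Qr + Qe) = 30:
Cₑ = (2.280·30 − 1.900·0.9800) / 0.3800 = 175.1 µg/L.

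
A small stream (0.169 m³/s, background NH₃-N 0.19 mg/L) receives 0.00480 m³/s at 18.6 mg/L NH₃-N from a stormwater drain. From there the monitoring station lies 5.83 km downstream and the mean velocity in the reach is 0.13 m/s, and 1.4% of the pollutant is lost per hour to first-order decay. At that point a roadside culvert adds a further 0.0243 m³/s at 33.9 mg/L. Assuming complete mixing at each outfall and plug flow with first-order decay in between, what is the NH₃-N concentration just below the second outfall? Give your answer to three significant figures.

After mixing, C = (0.1690·0.1900 + 0.004800·18.60) / 0.1738 = 0.1214/0.1738 = 0.6984 mg/L; combined flow 0.1738 m³/s.
Travel time t = 5.83·1000 / 0.13 = 44850 s = 12.46 h.
1.4%/h lost → k = −ln(1 − 0.014) = 0.01410 h⁻¹.
First-order decay: C = 0.6984·exp(−k·t) = 0.6984·0.8389 = 0.5859 mg/L.
At the second outfall, C = (0.1738·0.5859 + 0.02430·33.90) / (0.1738 + 0.02430) = 4.672 mg/L.

4.67 mg/L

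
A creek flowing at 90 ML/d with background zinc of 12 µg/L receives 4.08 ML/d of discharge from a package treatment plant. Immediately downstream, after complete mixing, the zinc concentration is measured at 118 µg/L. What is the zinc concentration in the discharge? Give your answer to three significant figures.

2460 µg/L

Mass balance: 90.00·12.00 + 4.080·Cₑ = 94.08·118.0
→ Cₑ = (94.08·118.0 − 90.00·12.00) / 4.080 = 2456 µg/L.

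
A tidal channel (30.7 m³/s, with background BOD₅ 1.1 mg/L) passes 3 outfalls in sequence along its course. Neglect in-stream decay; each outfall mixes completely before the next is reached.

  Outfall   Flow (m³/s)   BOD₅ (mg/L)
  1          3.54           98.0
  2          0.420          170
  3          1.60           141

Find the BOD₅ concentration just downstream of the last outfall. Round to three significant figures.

18.7 mg/L

Below outfall 1: Q → 34.24 m³/s, C = (30.70·1.100 + 3.540·98.00)/34.24 = 11.12 mg/L.
Below outfall 2: Q → 34.66 m³/s, C = (34.24·11.12 + 0.4200·170.0)/34.66 = 13.04 mg/L.
Below outfall 3: Q → 36.26 m³/s, C = (34.66·13.04 + 1.600·141.0)/36.26 = 18.69 mg/L.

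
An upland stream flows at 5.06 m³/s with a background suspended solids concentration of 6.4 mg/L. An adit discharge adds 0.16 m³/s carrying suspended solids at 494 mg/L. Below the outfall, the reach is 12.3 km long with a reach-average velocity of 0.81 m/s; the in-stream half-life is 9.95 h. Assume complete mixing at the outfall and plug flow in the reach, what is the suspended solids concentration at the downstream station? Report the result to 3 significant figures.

15.9 mg/L

After mixing, C = (5.060·6.400 + 0.1600·494.0) / 5.220 = 111.4/5.220 = 21.35 mg/L.
Travel time t = 12.3·1000 / 0.81 = 15190 s = 4.218 h.
Half-life 9.95 h → k = ln 2 / 9.95 = 0.06966 h⁻¹ = 1.672 d⁻¹.
After decay, C = 21.35 × e^(−kt) = 21.35 × 0.7454 = 15.91 mg/L.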